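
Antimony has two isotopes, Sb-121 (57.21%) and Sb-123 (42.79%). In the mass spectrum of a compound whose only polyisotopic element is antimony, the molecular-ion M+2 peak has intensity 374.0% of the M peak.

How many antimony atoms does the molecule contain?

The M+2/M ratio from n Sb atoms is n · q/p = n · 0.4279/0.5721.
n = 3.740 × 0.5721/0.4279 = 5.00 ≈ 5

5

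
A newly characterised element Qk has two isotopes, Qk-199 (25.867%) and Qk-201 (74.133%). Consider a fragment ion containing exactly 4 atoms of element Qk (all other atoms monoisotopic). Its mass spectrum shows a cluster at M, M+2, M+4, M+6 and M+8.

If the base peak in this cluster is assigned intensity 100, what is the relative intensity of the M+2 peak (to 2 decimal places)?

12.18

(0.25867 + 0.74133)^4 gives M 0.0045, M+2 0.0513, M+4 0.2206, M+6 0.4215, M+8 0.3020; the largest is M+6.
P(M+6) = C(4,3) × 0.25867^1 × 0.74133^3 = 4 × 0.25867 × 0.40741285 = 0.421542 (base)
P(M+2) = C(4,1) × 0.25867^3 × 0.74133^1 = 4 × 0.01730765 × 0.74133 = 0.051323
Relative intensity = 0.051323 / 0.421542 × 100 = 12.18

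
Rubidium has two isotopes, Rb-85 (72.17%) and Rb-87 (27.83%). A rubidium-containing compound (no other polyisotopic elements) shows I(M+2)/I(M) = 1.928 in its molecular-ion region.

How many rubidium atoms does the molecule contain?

With n Rb atoms, P(M+2)/P(M) = C(n,1)·p^(n−1)q / p^n = n·q/p = n · 0.2783/0.7217.
n = 1.928 × 0.7217/0.2783 = 5.00 ≈ 5

5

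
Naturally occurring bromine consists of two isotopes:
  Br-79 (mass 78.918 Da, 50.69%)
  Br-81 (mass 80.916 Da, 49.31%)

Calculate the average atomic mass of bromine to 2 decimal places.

Average mass = Σ (abundance × isotope mass) = 0.5069 × 78.918 + 0.4931 × 80.916
= 40.0035 + 39.8997 = 79.9032 Da

79.90 Da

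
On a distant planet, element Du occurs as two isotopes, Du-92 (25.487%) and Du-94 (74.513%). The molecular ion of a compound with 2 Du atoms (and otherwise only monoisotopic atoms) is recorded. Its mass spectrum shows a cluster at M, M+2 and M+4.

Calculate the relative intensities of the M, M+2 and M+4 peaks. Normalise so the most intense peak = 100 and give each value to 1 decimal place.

Expanding (0.25487 + 0.74513)^2:
P(M) = 0.25487^2 = 0.064959
P(M+2) = 2 × 0.25487^1 × 0.74513^1 = 0.379823
P(M+4) = 0.74513^2 = 0.555219
The M+4 peak is largest (0.555219); scaling to 100 gives 11.7 : 68.4 : 100.0.

11.7 : 68.4 : 100.0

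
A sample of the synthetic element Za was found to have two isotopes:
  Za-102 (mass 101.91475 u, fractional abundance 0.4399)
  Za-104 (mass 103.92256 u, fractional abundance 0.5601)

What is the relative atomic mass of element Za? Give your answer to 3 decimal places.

Weight each isotope mass by its fractional abundance: 0.4399 × 101.91475 + 0.5601 × 103.92256
= 44.832299 + 58.207026 = 103.039325 u

103.039 u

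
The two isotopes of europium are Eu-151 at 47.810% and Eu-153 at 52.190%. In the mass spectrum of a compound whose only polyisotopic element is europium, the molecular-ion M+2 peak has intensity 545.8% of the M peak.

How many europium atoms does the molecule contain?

5

With n Eu atoms, P(M+2)/P(M) = C(n,1)·p^(n−1)q / p^n = n·q/p = n · 0.52190/0.47810.
n = 5.458 × 0.47810/0.52190 = 5.00 ≈ 5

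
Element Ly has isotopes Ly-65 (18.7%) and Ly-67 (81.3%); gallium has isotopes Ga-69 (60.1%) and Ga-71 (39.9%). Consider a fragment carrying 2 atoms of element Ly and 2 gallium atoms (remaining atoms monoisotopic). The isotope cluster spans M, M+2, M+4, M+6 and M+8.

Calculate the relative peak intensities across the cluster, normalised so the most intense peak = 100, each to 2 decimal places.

Element Ly pattern (n=2): 0.034969 : 0.304062 : 0.660969
Gallium pattern (n=2): 0.361201 : 0.479598 : 0.159201
Convolve the two distributions (both contribute in 2-u steps):
  M: 0.034969×0.361201 = 0.012631
  M+2: 0.034969×0.479598 + 0.304062×0.361201 = 0.126599
  M+4: 0.034969×0.159201 + 0.304062×0.479598 + 0.660969×0.361201 = 0.390137
  M+6: 0.304062×0.159201 + 0.660969×0.479598 = 0.365406
  M+8: 0.660969×0.159201 = 0.105227
Scale to base peak (0.390137) = 100: 3.24 : 32.45 : 100.00 : 93.66 : 26.97

3.24 : 32.45 : 100.00 : 93.66 : 26.97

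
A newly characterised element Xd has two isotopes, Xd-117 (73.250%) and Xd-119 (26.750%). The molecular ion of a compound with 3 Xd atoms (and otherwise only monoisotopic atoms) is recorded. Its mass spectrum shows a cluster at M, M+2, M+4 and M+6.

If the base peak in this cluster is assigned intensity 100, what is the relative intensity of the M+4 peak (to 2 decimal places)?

Term probabilities: M 0.3930, M+2 0.4306, M+4 0.1572, M+6 0.0191. Base peak = M+2.
P(M+2) = C(3,1) × 0.73250^2 × 0.26750^1 = 3 × 0.53655625 × 0.2675 = 0.430586 (base)
P(M+4) = C(3,2) × 0.73250^1 × 0.26750^2 = 3 × 0.7325 × 0.07155625 = 0.157245
Relative intensity = 0.157245 / 0.430586 × 100 = 36.52

36.52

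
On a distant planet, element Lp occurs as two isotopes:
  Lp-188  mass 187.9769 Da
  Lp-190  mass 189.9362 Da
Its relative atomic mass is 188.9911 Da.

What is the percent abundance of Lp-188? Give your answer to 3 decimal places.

48.237%

With x = fraction of Lp-188 (so Lp-190 is 1 − x):
187.9769·x + 189.9362·(1 − x) = 188.9911
(187.9769 − 189.9362)·x = 188.9911 − 189.9362
x = -0.9451 / -1.9593 = 0.48237 → 48.237% Lp-188, 51.763% Lp-190.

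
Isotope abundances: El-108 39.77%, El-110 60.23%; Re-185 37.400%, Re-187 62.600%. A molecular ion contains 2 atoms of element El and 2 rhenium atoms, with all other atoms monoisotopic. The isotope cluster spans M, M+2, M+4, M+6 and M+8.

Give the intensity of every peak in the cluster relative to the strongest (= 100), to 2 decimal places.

Element El pattern (n=2): 0.15816529 : 0.47906942 : 0.36276529
Rhenium pattern (n=2): 0.139876 : 0.468248 : 0.391876
Convolve the two distributions (both contribute in 2-u steps):
  M: 0.15816529×0.139876 = 0.022124
  M+2: 0.15816529×0.468248 + 0.47906942×0.139876 = 0.141071
  M+4: 0.15816529×0.391876 + 0.47906942×0.468248 + 0.36276529×0.139876 = 0.337047
  M+6: 0.47906942×0.391876 + 0.36276529×0.468248 = 0.357600
  M+8: 0.36276529×0.391876 = 0.142159
Scale to base peak (0.357600) = 100: 6.19 : 39.45 : 94.25 : 100.00 : 39.75

6.19 : 39.45 : 94.25 : 100.00 : 39.75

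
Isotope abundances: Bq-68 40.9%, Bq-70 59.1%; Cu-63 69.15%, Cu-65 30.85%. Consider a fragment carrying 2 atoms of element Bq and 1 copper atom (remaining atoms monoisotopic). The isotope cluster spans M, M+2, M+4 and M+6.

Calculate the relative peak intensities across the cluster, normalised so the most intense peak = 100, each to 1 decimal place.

Element Bq pattern (n=2): 0.167281 : 0.483438 : 0.349281
Copper pattern (n=1): 0.6915 : 0.3085
Convolve the two distributions (both contribute in 2-u steps):
  M: 0.167281×0.6915 = 0.115675
  M+2: 0.167281×0.3085 + 0.483438×0.6915 = 0.385904
  M+4: 0.483438×0.3085 + 0.349281×0.6915 = 0.390668
  M+6: 0.349281×0.3085 = 0.107753
Scale to base peak (0.390668) = 100: 29.6 : 98.8 : 100.0 : 27.6

29.6 : 98.8 : 100.0 : 27.6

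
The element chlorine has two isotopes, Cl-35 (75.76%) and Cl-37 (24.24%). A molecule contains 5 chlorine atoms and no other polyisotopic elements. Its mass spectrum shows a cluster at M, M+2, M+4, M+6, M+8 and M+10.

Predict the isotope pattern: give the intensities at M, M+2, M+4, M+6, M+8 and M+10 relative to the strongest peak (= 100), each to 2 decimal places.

Each Cl atom is independently Cl-35 (p = 0.7576) or Cl-37 (q = 0.2424); the cluster is the binomial expansion (p + q)^5.
P(M) = 0.7576^5 = 0.249574
P(M+2) = 5 × 0.7576^4 × 0.2424^1 = 0.399266
P(M+4) = 10 × 0.7576^3 × 0.2424^2 = 0.255497
P(M+6) = 10 × 0.7576^2 × 0.2424^3 = 0.081748
P(M+8) = 5 × 0.7576^1 × 0.2424^4 = 0.013078
P(M+10) = 0.2424^5 = 0.000837
The M+2 peak is largest (0.399266); scaling to 100 gives 62.51 : 100.00 : 63.99 : 20.47 : 3.28 : 0.21.

62.51 : 100.00 : 63.99 : 20.47 : 3.28 : 0.21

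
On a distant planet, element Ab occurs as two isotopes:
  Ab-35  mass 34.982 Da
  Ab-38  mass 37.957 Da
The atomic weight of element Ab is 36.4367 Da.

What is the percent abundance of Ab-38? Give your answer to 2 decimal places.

48.90%

Writing the weighted mean with unknown fraction x of Ab-35:
34.982·x + 37.957·(1 − x) = 36.4367
(34.982 − 37.957)·x = 36.4367 − 37.957
x = -1.5203 / -2.975 = 0.51103 → 51.10% Ab-35, 48.90% Ab-38.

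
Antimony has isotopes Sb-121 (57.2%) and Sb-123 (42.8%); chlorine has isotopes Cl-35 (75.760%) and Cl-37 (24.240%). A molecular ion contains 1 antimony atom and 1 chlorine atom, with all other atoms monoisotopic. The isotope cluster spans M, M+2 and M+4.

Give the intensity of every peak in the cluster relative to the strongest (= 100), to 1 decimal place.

93.6 : 100.0 : 22.4

Antimony pattern (n=1): 0.5720 : 0.4280
Chlorine pattern (n=1): 0.7576 : 0.2424
Convolve the two distributions (both contribute in 2-u steps):
  M: 0.5720×0.7576 = 0.433347
  M+2: 0.5720×0.2424 + 0.4280×0.7576 = 0.462906
  M+4: 0.4280×0.2424 = 0.103747
Scale to base peak (0.462906) = 100: 93.6 : 100.0 : 22.4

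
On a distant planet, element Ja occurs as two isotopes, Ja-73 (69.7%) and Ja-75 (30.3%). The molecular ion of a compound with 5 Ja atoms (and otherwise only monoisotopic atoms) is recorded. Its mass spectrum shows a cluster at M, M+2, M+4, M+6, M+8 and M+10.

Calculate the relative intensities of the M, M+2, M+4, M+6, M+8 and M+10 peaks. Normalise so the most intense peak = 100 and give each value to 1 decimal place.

The 5 Ja atoms are independent, so intensities follow the terms of (0.697 + 0.303)^5.
P(M) = 0.697^5 = 0.164499
P(M+2) = 5 × 0.697^4 × 0.303^1 = 0.357556
P(M+4) = 10 × 0.697^3 × 0.303^2 = 0.310873
P(M+6) = 10 × 0.697^2 × 0.303^3 = 0.135143
P(M+8) = 5 × 0.697^1 × 0.303^4 = 0.029375
P(M+10) = 0.303^5 = 0.002554
The M+2 peak is largest (0.357556); scaling to 100 gives 46.0 : 100.0 : 86.9 : 37.8 : 8.2 : 0.7.

46.0 : 100.0 : 86.9 : 37.8 : 8.2 : 0.7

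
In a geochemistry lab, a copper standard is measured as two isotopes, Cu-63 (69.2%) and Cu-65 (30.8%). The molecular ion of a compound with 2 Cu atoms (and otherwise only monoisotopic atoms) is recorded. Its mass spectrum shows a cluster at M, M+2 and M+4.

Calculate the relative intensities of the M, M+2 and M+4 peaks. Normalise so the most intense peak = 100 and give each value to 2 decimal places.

100.00 : 89.02 : 19.81

Each Cu atom is independently Cu-63 (p = 0.692) or Cu-65 (q = 0.308); the cluster is the binomial expansion (p + q)^2.
P(M) = 0.692^2 = 0.478864
P(M+2) = 2 × 0.692^1 × 0.308^1 = 0.426272
P(M+4) = 0.308^2 = 0.094864
The M peak is largest (0.478864); scaling to 100 gives 100.00 : 89.02 : 19.81.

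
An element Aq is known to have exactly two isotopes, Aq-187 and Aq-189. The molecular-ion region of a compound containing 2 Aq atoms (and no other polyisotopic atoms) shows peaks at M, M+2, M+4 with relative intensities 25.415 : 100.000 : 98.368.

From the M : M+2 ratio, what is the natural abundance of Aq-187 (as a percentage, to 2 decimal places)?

Write p for the Aq-187 fraction. I(M+2)/I(M) = [C(2,1)·p^1·(1−p)] / p^2 = 2·(1−p)/p = 100.000/25.415 = 3.9347
(1−p)/p = 3.9347/2 = 1.9673  ⇒  p = 1/(1 + 1.9673) = 0.3370
Aq-187: 33.70%, Aq-189: 66.30%.

33.70%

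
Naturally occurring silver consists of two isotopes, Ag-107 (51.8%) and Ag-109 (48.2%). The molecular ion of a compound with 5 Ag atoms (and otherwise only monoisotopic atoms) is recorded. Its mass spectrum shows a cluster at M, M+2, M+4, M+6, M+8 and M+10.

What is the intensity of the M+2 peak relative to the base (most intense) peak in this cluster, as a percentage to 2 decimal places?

Binomial terms of (0.518 + 0.482)^5: M 0.0373, M+2 0.1735, M+4 0.3229, M+6 0.3005, M+8 0.1398, M+10 0.0260 → M+4 is the base peak.
P(M+4) = C(5,2) × 0.518^3 × 0.482^2 = 10 × 0.13899183 × 0.232324 = 0.322911 (base)
P(M+2) = C(5,1) × 0.518^4 × 0.482^1 = 5 × 0.07199777 × 0.4820 = 0.173515
Relative intensity = 0.173515 / 0.322911 × 100 = 53.73

53.73%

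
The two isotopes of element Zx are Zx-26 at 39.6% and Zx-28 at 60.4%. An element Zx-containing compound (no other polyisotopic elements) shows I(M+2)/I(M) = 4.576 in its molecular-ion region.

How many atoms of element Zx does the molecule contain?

The M+2/M ratio from n Zx atoms is n · q/p = n · 0.604/0.396.
n = 4.576 × 0.396/0.604 = 3.00 ≈ 3

3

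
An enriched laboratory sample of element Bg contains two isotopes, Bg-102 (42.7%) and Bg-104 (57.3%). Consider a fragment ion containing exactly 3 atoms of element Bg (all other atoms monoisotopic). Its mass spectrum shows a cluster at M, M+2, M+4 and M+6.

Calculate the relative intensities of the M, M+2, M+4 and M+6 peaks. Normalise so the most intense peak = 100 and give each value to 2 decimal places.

Each Bg atom is independently Bg-102 (p = 0.427) or Bg-104 (q = 0.573); the cluster is the binomial expansion (p + q)^3.
P(M) = 0.427^3 = 0.077854
P(M+2) = 3 × 0.427^2 × 0.573^1 = 0.313424
P(M+4) = 3 × 0.427^1 × 0.573^2 = 0.420589
P(M+6) = 0.573^3 = 0.188133
The M+4 peak is largest (0.420589); scaling to 100 gives 18.51 : 74.52 : 100.00 : 44.73.

18.51 : 74.52 : 100.00 : 44.73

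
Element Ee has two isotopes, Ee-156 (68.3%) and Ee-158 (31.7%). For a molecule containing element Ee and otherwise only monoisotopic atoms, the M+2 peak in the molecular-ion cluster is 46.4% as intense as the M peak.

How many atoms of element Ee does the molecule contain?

1

For n independent Ee atoms, I(M+2)/I(M) = n · (abundance Ee-158) / (abundance Ee-156) = n · 0.317/0.683.
n = 0.464 × 0.683/0.317 = 1.00 ≈ 1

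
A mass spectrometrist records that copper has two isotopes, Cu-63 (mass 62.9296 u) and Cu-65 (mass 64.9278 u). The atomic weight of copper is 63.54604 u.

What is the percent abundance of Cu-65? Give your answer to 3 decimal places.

Let x be the fractional abundance of Cu-63; then Cu-65 has abundance 1 − x.
62.9296·x + 64.9278·(1 − x) = 63.54604
(62.9296 − 64.9278)·x = 63.54604 − 64.9278
x = -1.38176 / -1.9982 = 0.69150 → 69.150% Cu-63, 30.850% Cu-65.

30.850%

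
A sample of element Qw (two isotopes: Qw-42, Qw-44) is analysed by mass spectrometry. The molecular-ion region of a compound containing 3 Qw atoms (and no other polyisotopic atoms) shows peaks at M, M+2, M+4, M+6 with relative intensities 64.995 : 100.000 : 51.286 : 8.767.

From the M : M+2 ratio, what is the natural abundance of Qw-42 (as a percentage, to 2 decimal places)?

66.10%

Let p = fractional abundance of Qw-42. I(M+2)/I(M) = [C(3,1)·p^2·(1−p)] / p^3 = 3·(1−p)/p = 100.000/64.995 = 1.5386
(1−p)/p = 1.5386/3 = 0.5129  ⇒  p = 1/(1 + 0.5129) = 0.6610
Qw-42: 66.10%, Qw-44: 33.90%.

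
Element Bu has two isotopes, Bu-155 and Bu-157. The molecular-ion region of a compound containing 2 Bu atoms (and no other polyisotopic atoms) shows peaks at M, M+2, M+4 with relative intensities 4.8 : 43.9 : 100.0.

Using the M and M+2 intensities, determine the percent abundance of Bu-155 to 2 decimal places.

17.94%

If p is the fraction of Bu that is Bu-155, then I(M+2)/I(M) = [C(2,1)·p^1·(1−p)] / p^2 = 2·(1−p)/p = 43.9/4.8 = 9.1458
(1−p)/p = 9.1458/2 = 4.5729  ⇒  p = 1/(1 + 4.5729) = 0.1794
Bu-155: 17.94%, Bu-157: 82.06%.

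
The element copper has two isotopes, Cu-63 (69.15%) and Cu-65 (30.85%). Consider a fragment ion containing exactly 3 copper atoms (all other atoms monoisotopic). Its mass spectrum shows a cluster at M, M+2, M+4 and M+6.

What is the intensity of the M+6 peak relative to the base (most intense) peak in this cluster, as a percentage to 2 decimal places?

(0.6915 + 0.3085)^3 gives M 0.3307, M+2 0.4425, M+4 0.1974, M+6 0.0294; the largest is M+2.
P(M+2) = C(3,1) × 0.6915^2 × 0.3085^1 = 3 × 0.47817225 × 0.3085 = 0.442548 (base)
P(M+6) = C(3,3) × 0.6915^0 × 0.3085^3 = 1 × 1.0000 × 0.02936064 = 0.029361
Relative intensity = 0.029361 / 0.442548 × 100 = 6.63

6.63%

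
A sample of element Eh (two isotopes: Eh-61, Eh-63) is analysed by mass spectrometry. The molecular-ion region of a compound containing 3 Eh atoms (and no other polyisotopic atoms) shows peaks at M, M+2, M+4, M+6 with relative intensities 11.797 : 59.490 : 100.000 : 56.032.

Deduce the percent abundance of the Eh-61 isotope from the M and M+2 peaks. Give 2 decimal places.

37.30%

Let p = fractional abundance of Eh-61. I(M+2)/I(M) = [C(3,1)·p^2·(1−p)] / p^3 = 3·(1−p)/p = 59.490/11.797 = 5.0428
(1−p)/p = 5.0428/3 = 1.6809  ⇒  p = 1/(1 + 1.6809) = 0.3730
Eh-61: 37.30%, Eh-63: 62.70%.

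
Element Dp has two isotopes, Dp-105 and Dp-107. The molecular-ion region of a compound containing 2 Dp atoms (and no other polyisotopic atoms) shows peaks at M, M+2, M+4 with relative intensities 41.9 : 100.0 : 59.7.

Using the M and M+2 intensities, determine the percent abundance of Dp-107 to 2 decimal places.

54.41%

Let p = fractional abundance of Dp-105. I(M+2)/I(M) = [C(2,1)·p^1·(1−p)] / p^2 = 2·(1−p)/p = 100.0/41.9 = 2.3866
(1−p)/p = 2.3866/2 = 1.1933  ⇒  p = 1/(1 + 1.1933) = 0.4559
Dp-105: 45.59%, Dp-107: 54.41%.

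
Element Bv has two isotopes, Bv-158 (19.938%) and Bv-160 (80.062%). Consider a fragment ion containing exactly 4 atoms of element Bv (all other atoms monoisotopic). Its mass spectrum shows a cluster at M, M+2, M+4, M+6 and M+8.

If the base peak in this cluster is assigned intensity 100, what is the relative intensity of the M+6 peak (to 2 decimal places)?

(0.19938 + 0.80062)^4 gives M 0.0016, M+2 0.0254, M+4 0.1529, M+6 0.4093, M+8 0.4109; the largest is M+8.
P(M+8) = C(4,4) × 0.19938^0 × 0.80062^4 = 1 × 1.0000 × 0.41087124 = 0.410871 (base)
P(M+6) = C(4,3) × 0.19938^1 × 0.80062^3 = 4 × 0.19938 × 0.51319132 = 0.409280
Relative intensity = 0.409280 / 0.410871 × 100 = 99.61

99.61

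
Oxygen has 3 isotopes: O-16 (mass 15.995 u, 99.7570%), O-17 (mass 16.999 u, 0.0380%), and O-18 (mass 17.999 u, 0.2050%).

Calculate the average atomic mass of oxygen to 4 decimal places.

15.9995 u

The abundance-weighted mean is 0.997570 × 15.995 + 0.000380 × 16.999 + 0.002050 × 17.999
= 15.95613 + 0.00646 + 0.03690 = 15.99949 u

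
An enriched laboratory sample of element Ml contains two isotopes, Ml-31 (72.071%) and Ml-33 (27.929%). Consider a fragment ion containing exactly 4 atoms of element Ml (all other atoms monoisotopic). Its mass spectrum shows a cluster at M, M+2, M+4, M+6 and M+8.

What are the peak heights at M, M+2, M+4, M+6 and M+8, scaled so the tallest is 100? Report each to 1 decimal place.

Expanding (0.72071 + 0.27929)^4:
P(M) = 0.72071^4 = 0.269800
P(M+2) = 4 × 0.72071^3 × 0.27929^1 = 0.418213
P(M+4) = 6 × 0.72071^2 × 0.27929^2 = 0.243099
P(M+6) = 4 × 0.72071^1 × 0.27929^3 = 0.062804
P(M+8) = 0.27929^4 = 0.006084
The M+2 peak is largest (0.418213); scaling to 100 gives 64.5 : 100.0 : 58.1 : 15.0 : 1.5.

64.5 : 100.0 : 58.1 : 15.0 : 1.5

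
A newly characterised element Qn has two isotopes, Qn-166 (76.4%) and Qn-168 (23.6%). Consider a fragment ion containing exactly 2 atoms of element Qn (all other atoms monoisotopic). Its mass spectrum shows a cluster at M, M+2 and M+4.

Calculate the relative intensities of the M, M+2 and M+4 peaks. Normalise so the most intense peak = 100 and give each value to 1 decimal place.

100.0 : 61.8 : 9.5

Expanding (0.764 + 0.236)^2:
P(M) = 0.764^2 = 0.583696
P(M+2) = 2 × 0.764^1 × 0.236^1 = 0.360608
P(M+4) = 0.236^2 = 0.055696
The M peak is largest (0.583696); scaling to 100 gives 100.0 : 61.8 : 9.5.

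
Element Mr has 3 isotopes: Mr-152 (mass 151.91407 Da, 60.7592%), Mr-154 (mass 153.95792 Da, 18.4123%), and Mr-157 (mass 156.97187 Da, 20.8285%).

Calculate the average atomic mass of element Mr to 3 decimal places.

153.344 Da

Ar = Σ fᵢ·mᵢ = 0.607592 × 151.91407 + 0.184123 × 153.95792 + 0.208285 × 156.97187
= 92.301774 + 28.347194 + 32.694886 = 153.343854 Da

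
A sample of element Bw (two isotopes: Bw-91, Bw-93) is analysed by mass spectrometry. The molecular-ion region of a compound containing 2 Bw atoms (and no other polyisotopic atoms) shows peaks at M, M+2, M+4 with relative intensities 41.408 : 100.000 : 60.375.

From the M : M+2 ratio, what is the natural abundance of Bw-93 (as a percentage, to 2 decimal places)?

54.70%

Let p = fractional abundance of Bw-91. I(M+2)/I(M) = [C(2,1)·p^1·(1−p)] / p^2 = 2·(1−p)/p = 100.000/41.408 = 2.4150
(1−p)/p = 2.4150/2 = 1.2075  ⇒  p = 1/(1 + 1.2075) = 0.4530
Bw-91: 45.30%, Bw-93: 54.70%.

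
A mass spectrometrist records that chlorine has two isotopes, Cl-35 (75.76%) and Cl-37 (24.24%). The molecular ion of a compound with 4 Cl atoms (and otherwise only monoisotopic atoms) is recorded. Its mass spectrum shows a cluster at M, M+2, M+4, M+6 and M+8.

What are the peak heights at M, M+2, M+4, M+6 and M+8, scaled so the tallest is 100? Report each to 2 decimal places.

Expanding (0.7576 + 0.2424)^4:
P(M) = 0.7576^4 = 0.329428
P(M+2) = 4 × 0.7576^3 × 0.2424^1 = 0.421612
P(M+4) = 6 × 0.7576^2 × 0.2424^2 = 0.202347
P(M+6) = 4 × 0.7576^1 × 0.2424^3 = 0.043162
P(M+8) = 0.2424^4 = 0.003452
The M+2 peak is largest (0.421612); scaling to 100 gives 78.14 : 100.00 : 47.99 : 10.24 : 0.82.

78.14 : 100.00 : 47.99 : 10.24 : 0.82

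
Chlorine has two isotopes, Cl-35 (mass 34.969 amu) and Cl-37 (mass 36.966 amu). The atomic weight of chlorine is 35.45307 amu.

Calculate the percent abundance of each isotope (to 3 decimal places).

Cl-35: 75.760%, Cl-37: 24.240%

Let x be the fractional abundance of Cl-35; then Cl-37 has abundance 1 − x.
34.969·x + 36.966·(1 − x) = 35.45307
(34.969 − 36.966)·x = 35.45307 − 36.966
x = -1.51293 / -1.997 = 0.75760 → 75.760% Cl-35, 24.240% Cl-37.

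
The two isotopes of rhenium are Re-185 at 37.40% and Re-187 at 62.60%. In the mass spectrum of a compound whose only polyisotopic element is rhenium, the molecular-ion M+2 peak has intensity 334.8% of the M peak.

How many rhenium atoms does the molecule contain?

2

With n Re atoms, P(M+2)/P(M) = C(n,1)·p^(n−1)q / p^n = n·q/p = n · 0.6260/0.3740.
n = 3.348 × 0.3740/0.6260 = 2.00 ≈ 2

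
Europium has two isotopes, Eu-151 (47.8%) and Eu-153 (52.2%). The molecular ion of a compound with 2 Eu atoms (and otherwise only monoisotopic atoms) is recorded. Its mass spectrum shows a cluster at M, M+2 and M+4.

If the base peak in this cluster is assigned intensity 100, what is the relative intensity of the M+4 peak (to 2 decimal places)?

54.60

(0.478 + 0.522)^2 gives M 0.2285, M+2 0.4990, M+4 0.2725; the largest is M+2.
P(M+2) = C(2,1) × 0.478^1 × 0.522^1 = 2 × 0.4780 × 0.5220 = 0.499032 (base)
P(M+4) = C(2,2) × 0.478^0 × 0.522^2 = 1 × 1.0000 × 0.272484 = 0.272484
Relative intensity = 0.272484 / 0.499032 × 100 = 54.60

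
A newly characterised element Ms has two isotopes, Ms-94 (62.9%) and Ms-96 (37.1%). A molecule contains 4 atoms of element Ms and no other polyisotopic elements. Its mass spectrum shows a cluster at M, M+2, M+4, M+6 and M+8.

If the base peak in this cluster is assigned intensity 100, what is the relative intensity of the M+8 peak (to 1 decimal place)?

(0.629 + 0.371)^4 gives M 0.1565, M+2 0.3693, M+4 0.3267, M+6 0.1285, M+8 0.0189; the largest is M+2.
P(M+2) = C(4,1) × 0.629^3 × 0.371^1 = 4 × 0.24885819 × 0.3710 = 0.369306 (base)
P(M+8) = C(4,4) × 0.629^0 × 0.371^4 = 1 × 1.0000 × 0.01894504 = 0.018945
Relative intensity = 0.018945 / 0.369306 × 100 = 5.1

5.1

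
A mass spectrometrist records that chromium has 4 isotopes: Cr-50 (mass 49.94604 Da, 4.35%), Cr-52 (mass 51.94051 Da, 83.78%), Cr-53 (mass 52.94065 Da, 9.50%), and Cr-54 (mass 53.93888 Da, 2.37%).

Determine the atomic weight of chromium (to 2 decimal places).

The abundance-weighted mean is 0.0435 × 49.94604 + 0.8378 × 51.94051 + 0.0950 × 52.94065 + 0.0237 × 53.93888
= 2.172653 + 43.515759 + 5.029362 + 1.278351 = 51.996125 Da

52.00 Da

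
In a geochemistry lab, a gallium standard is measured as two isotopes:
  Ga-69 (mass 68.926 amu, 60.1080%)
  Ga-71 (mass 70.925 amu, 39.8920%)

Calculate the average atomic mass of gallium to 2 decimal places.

69.72 amu

Weight each isotope mass by its fractional abundance: 0.601080 × 68.926 + 0.398920 × 70.925
= 41.4300 + 28.2934 = 69.7234 amu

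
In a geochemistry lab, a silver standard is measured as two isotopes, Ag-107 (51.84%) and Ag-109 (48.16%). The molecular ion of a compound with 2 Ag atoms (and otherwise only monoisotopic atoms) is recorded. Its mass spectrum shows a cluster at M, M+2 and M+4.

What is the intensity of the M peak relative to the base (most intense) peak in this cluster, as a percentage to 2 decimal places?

53.82%

Binomial terms of (0.5184 + 0.4816)^2: M 0.2687, M+2 0.4993, M+4 0.2319 → M+2 is the base peak.
P(M+2) = C(2,1) × 0.5184^1 × 0.4816^1 = 2 × 0.5184 × 0.4816 = 0.499323 (base)
P(M) = C(2,0) × 0.5184^2 × 0.4816^0 = 1 × 0.26873856 × 1.0000 = 0.268739
Relative intensity = 0.268739 / 0.499323 × 100 = 53.82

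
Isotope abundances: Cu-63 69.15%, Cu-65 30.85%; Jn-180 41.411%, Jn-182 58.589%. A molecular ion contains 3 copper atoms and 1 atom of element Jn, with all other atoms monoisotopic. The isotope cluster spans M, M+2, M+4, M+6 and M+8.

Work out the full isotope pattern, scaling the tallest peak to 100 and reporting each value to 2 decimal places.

Copper pattern (n=3): 0.33065611 : 0.44254842 : 0.19743483 : 0.02936064
Element Jn pattern (n=1): 0.41411 : 0.58589
Convolve the two distributions (both contribute in 2-u steps):
  M: 0.33065611×0.41411 = 0.136928
  M+2: 0.33065611×0.58589 + 0.44254842×0.41411 = 0.376992
  M+4: 0.44254842×0.58589 + 0.19743483×0.41411 = 0.341044
  M+6: 0.19743483×0.58589 + 0.02936064×0.41411 = 0.127834
  M+8: 0.02936064×0.58589 = 0.017202
Scale to base peak (0.376992) = 100: 36.32 : 100.00 : 90.46 : 33.91 : 4.56

36.32 : 100.00 : 90.46 : 33.91 : 4.56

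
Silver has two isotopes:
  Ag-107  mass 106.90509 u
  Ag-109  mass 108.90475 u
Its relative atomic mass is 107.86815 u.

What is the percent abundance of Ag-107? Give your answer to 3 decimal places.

Let x be the fractional abundance of Ag-107; then Ag-109 has abundance 1 − x.
106.90509·x + 108.90475·(1 − x) = 107.86815
(106.90509 − 108.90475)·x = 107.86815 − 108.90475
x = -1.03660 / -1.99966 = 0.51839 → 51.839% Ag-107, 48.161% Ag-109.

51.839%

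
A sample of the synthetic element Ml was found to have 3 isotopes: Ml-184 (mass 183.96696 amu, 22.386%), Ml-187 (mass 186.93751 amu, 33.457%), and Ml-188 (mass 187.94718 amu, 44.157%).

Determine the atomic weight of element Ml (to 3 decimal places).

Weight each isotope mass by its fractional abundance: 0.22386 × 183.96696 + 0.33457 × 186.93751 + 0.44157 × 187.94718
= 41.182844 + 62.543683 + 82.991836 = 186.718363 amu

186.718 amu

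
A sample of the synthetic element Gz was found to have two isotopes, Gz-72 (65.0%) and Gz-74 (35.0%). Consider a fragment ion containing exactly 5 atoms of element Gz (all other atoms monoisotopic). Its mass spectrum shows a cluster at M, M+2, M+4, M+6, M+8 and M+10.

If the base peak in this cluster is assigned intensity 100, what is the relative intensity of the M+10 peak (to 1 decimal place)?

1.6

(0.650 + 0.350)^5 gives M 0.1160, M+2 0.3124, M+4 0.3364, M+6 0.1811, M+8 0.0488, M+10 0.0053; the largest is M+4.
P(M+4) = C(5,2) × 0.650^3 × 0.350^2 = 10 × 0.274625 × 0.1225 = 0.336416 (base)
P(M+10) = C(5,5) × 0.650^0 × 0.350^5 = 1 × 1.0000 × 0.00525219 = 0.005252
Relative intensity = 0.005252 / 0.336416 × 100 = 1.6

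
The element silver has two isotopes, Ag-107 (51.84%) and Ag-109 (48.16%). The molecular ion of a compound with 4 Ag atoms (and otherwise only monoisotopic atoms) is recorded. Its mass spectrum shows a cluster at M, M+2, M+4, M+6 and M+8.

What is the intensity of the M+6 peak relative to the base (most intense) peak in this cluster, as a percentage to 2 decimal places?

Term probabilities: M 0.0722, M+2 0.2684, M+4 0.3740, M+6 0.2316, M+8 0.0538. Base peak = M+4.
P(M+4) = C(4,2) × 0.5184^2 × 0.4816^2 = 6 × 0.26873856 × 0.23193856 = 0.373985 (base)
P(M+6) = C(4,3) × 0.5184^1 × 0.4816^3 = 4 × 0.5184 × 0.11170161 = 0.231624
Relative intensity = 0.231624 / 0.373985 × 100 = 61.93

61.93%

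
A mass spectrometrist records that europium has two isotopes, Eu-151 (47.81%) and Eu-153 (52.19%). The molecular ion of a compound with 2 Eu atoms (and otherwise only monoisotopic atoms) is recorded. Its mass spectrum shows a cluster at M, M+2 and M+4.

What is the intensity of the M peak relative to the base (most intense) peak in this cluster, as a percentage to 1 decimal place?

45.8%

Term probabilities: M 0.2286, M+2 0.4990, M+4 0.2724. Base peak = M+2.
P(M+2) = C(2,1) × 0.4781^1 × 0.5219^1 = 2 × 0.4781 × 0.5219 = 0.499041 (base)
P(M) = C(2,0) × 0.4781^2 × 0.5219^0 = 1 × 0.22857961 × 1.0000 = 0.228580
Relative intensity = 0.228580 / 0.499041 × 100 = 45.8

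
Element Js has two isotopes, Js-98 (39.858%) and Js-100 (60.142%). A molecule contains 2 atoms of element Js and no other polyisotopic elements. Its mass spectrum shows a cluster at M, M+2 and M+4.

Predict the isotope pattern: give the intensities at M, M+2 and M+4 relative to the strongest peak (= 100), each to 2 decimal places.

33.14 : 100.00 : 75.45

Expanding (0.39858 + 0.60142)^2:
P(M) = 0.39858^2 = 0.158866
P(M+2) = 2 × 0.39858^1 × 0.60142^1 = 0.479428
P(M+4) = 0.60142^2 = 0.361706
The M+2 peak is largest (0.479428); scaling to 100 gives 33.14 : 100.00 : 75.45.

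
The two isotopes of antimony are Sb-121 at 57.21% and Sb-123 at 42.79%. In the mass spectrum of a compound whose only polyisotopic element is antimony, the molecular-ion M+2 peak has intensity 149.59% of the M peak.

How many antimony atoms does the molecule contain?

With n Sb atoms, P(M+2)/P(M) = C(n,1)·p^(n−1)q / p^n = n·q/p = n · 0.4279/0.5721.
n = 1.4959 × 0.5721/0.4279 = 2.00 ≈ 2

2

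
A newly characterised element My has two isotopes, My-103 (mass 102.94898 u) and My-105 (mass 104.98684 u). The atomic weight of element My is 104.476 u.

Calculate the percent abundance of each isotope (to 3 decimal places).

My-103: 25.067%, My-105: 74.933%

With x = fraction of My-103 (so My-105 is 1 − x):
102.94898·x + 104.98684·(1 − x) = 104.476
(102.94898 − 104.98684)·x = 104.476 − 104.98684
x = -0.51084 / -2.03786 = 0.25067 → 25.067% My-103, 74.933% My-105.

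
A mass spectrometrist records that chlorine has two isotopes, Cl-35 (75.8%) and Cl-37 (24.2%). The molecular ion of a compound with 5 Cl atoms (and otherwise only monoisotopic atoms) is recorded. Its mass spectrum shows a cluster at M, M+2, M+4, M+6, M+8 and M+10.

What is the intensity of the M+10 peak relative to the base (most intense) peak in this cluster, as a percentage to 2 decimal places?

Term probabilities: M 0.2502, M+2 0.3994, M+4 0.2551, M+6 0.0814, M+8 0.0130, M+10 0.0008. Base peak = M+2.
P(M+2) = C(5,1) × 0.758^4 × 0.242^1 = 5 × 0.33012379 × 0.2420 = 0.399450 (base)
P(M+10) = C(5,5) × 0.758^0 × 0.242^5 = 1 × 1.0000 × 0.00083 = 0.000830
Relative intensity = 0.000830 / 0.399450 × 100 = 0.21

0.21%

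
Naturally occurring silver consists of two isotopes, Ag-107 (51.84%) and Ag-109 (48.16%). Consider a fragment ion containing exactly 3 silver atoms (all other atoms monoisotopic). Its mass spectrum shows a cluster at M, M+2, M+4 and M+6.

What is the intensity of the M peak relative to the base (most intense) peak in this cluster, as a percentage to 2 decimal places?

Binomial terms of (0.5184 + 0.4816)^3: M 0.1393, M+2 0.3883, M+4 0.3607, M+6 0.1117 → M+2 is the base peak.
P(M+2) = C(3,1) × 0.5184^2 × 0.4816^1 = 3 × 0.26873856 × 0.4816 = 0.388273 (base)
P(M) = C(3,0) × 0.5184^3 × 0.4816^0 = 1 × 0.13931407 × 1.0000 = 0.139314
Relative intensity = 0.139314 / 0.388273 × 100 = 35.88

35.88%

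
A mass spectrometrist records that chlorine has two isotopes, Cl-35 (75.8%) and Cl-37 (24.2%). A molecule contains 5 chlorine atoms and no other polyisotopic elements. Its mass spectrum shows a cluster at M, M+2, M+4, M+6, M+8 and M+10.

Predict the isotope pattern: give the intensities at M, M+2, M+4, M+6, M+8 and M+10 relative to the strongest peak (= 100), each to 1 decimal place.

The 5 Cl atoms are independent, so intensities follow the terms of (0.758 + 0.242)^5.
P(M) = 0.758^5 = 0.250234
P(M+2) = 5 × 0.758^4 × 0.242^1 = 0.399450
P(M+4) = 10 × 0.758^3 × 0.242^2 = 0.255058
P(M+6) = 10 × 0.758^2 × 0.242^3 = 0.081430
P(M+8) = 5 × 0.758^1 × 0.242^4 = 0.012999
P(M+10) = 0.242^5 = 0.000830
The M+2 peak is largest (0.399450); scaling to 100 gives 62.6 : 100.0 : 63.9 : 20.4 : 3.3 : 0.2.

62.6 : 100.0 : 63.9 : 20.4 : 3.3 : 0.2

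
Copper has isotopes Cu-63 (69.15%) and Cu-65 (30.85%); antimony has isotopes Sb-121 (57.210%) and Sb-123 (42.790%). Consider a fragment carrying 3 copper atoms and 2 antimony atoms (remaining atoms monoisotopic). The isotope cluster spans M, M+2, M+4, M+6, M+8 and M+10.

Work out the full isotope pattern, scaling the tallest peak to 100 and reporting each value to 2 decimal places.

Copper pattern (n=3): 0.33065611 : 0.44254842 : 0.19743483 : 0.02936064
Antimony pattern (n=2): 0.32729841 : 0.48960318 : 0.18309841
Convolve the two distributions (both contribute in 2-u steps):
  M: 0.33065611×0.32729841 = 0.108223
  M+2: 0.33065611×0.48960318 + 0.44254842×0.32729841 = 0.306736
  M+4: 0.33065611×0.18309841 + 0.44254842×0.48960318 + 0.19743483×0.32729841 = 0.341836
  M+6: 0.44254842×0.18309841 + 0.19743483×0.48960318 + 0.02936064×0.32729841 = 0.187304
  M+8: 0.19743483×0.18309841 + 0.02936064×0.48960318 = 0.050525
  M+10: 0.02936064×0.18309841 = 0.005376
Scale to base peak (0.341836) = 100: 31.66 : 89.73 : 100.00 : 54.79 : 14.78 : 1.57

31.66 : 89.73 : 100.00 : 54.79 : 14.78 : 1.57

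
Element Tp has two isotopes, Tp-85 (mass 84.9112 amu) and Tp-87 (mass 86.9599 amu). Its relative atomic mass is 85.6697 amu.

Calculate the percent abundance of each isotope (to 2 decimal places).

Tp-85: 62.98%, Tp-87: 37.02%

Let x be the fractional abundance of Tp-85; then Tp-87 has abundance 1 − x.
84.9112·x + 86.9599·(1 − x) = 85.6697
(84.9112 − 86.9599)·x = 85.6697 − 86.9599
x = -1.2902 / -2.0487 = 0.62977 → 62.98% Tp-85, 37.02% Tp-87.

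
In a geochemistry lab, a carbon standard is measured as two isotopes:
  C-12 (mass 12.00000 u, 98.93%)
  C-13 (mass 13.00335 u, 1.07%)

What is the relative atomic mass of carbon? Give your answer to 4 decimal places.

Ar = Σ fᵢ·mᵢ = 0.9893 × 12.00000 + 0.0107 × 13.00335
= 11.871600 + 0.139136 = 12.010736 u

12.0107 u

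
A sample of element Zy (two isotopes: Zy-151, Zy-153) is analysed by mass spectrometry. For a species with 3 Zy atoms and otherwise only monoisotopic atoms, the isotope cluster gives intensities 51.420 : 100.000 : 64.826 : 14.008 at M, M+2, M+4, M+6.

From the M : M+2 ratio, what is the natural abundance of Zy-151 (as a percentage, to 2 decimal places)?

60.67%

If p is the fraction of Zy that is Zy-151, then I(M+2)/I(M) = [C(3,1)·p^2·(1−p)] / p^3 = 3·(1−p)/p = 100.000/51.420 = 1.9448
(1−p)/p = 1.9448/3 = 0.6483  ⇒  p = 1/(1 + 0.6483) = 0.6067
Zy-151: 60.67%, Zy-153: 39.33%.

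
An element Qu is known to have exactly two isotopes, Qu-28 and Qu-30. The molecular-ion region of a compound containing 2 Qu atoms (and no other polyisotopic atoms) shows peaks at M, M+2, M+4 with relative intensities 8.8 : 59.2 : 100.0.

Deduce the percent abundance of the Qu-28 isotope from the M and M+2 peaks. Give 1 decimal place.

If p is the fraction of Qu that is Qu-28, then I(M+2)/I(M) = [C(2,1)·p^1·(1−p)] / p^2 = 2·(1−p)/p = 59.2/8.8 = 6.7273
(1−p)/p = 6.7273/2 = 3.3636  ⇒  p = 1/(1 + 3.3636) = 0.2292
Qu-28: 22.9%, Qu-30: 77.1%.

22.9%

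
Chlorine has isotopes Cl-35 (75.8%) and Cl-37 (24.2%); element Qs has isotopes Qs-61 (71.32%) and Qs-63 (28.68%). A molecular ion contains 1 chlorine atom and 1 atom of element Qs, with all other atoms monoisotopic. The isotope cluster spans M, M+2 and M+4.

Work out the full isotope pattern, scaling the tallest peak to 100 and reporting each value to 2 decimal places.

Chlorine pattern (n=1): 0.7580 : 0.2420
Element Qs pattern (n=1): 0.7132 : 0.2868
Convolve the two distributions (both contribute in 2-u steps):
  M: 0.7580×0.7132 = 0.540606
  M+2: 0.7580×0.2868 + 0.2420×0.7132 = 0.389989
  M+4: 0.2420×0.2868 = 0.069406
Scale to base peak (0.540606) = 100: 100.00 : 72.14 : 12.84

100.00 : 72.14 : 12.84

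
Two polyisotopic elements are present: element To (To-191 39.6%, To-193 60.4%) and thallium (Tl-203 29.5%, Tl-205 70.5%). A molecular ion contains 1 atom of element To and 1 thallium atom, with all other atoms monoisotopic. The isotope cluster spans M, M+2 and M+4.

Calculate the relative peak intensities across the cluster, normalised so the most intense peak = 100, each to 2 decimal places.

25.54 : 100.00 : 93.10

Element To pattern (n=1): 0.3960 : 0.6040
Thallium pattern (n=1): 0.2950 : 0.7050
Convolve the two distributions (both contribute in 2-u steps):
  M: 0.3960×0.2950 = 0.116820
  M+2: 0.3960×0.7050 + 0.6040×0.2950 = 0.457360
  M+4: 0.6040×0.7050 = 0.425820
Scale to base peak (0.457360) = 100: 25.54 : 100.00 : 93.10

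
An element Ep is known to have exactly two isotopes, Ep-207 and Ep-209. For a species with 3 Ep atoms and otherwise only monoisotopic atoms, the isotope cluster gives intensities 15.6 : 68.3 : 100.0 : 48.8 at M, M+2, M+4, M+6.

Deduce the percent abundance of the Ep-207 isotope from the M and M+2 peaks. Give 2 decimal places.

40.66%

If p is the fraction of Ep that is Ep-207, then I(M+2)/I(M) = [C(3,1)·p^2·(1−p)] / p^3 = 3·(1−p)/p = 68.3/15.6 = 4.3782
(1−p)/p = 4.3782/3 = 1.4594  ⇒  p = 1/(1 + 1.4594) = 0.4066
Ep-207: 40.66%, Ep-209: 59.34%.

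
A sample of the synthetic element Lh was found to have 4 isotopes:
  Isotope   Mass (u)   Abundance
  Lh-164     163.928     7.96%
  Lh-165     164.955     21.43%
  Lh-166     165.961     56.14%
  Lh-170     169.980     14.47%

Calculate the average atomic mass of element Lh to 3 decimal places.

Average mass = Σ (abundance × isotope mass) = 0.0796 × 163.928 + 0.2143 × 164.955 + 0.5614 × 165.961 + 0.1447 × 169.980
= 13.0487 + 35.3499 + 93.1705 + 24.5961 = 166.1652 u

166.165 u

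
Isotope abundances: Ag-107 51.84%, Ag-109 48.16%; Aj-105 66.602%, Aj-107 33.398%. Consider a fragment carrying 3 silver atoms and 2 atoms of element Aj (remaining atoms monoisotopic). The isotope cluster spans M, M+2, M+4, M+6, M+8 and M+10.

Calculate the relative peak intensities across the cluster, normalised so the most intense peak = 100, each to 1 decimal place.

17.7 : 67.2 : 100.0 : 72.7 : 25.8 : 3.6

Silver pattern (n=3): 0.13931407 : 0.38827347 : 0.36071085 : 0.11170161
Element Aj pattern (n=2): 0.44358264 : 0.44487472 : 0.11154264
Convolve the two distributions (both contribute in 2-u steps):
  M: 0.13931407×0.44358264 = 0.061797
  M+2: 0.13931407×0.44487472 + 0.38827347×0.44358264 = 0.234209
  M+4: 0.13931407×0.11154264 + 0.38827347×0.44487472 + 0.36071085×0.44358264 = 0.348278
  M+6: 0.38827347×0.11154264 + 0.36071085×0.44487472 + 0.11170161×0.44358264 = 0.253329
  M+8: 0.36071085×0.11154264 + 0.11170161×0.44487472 = 0.089928
  M+10: 0.11170161×0.11154264 = 0.012459
Scale to base peak (0.348278) = 100: 17.7 : 67.2 : 100.0 : 72.7 : 25.8 : 3.6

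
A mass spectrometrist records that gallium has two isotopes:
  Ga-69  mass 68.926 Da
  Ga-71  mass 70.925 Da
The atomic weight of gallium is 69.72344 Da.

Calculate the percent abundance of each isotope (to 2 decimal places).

Let x be the fractional abundance of Ga-69; then Ga-71 has abundance 1 − x.
68.926·x + 70.925·(1 − x) = 69.72344
(68.926 − 70.925)·x = 69.72344 − 70.925
x = -1.20156 / -1.999 = 0.60108 → 60.11% Ga-69, 39.89% Ga-71.

Ga-69: 60.11%, Ga-71: 39.89%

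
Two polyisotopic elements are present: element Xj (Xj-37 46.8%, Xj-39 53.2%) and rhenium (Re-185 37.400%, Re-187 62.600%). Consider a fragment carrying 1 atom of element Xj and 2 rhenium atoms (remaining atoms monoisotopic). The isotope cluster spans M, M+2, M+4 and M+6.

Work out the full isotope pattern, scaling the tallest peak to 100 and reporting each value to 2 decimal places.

Element Xj pattern (n=1): 0.4680 : 0.5320
Rhenium pattern (n=2): 0.139876 : 0.468248 : 0.391876
Convolve the two distributions (both contribute in 2-u steps):
  M: 0.4680×0.139876 = 0.065462
  M+2: 0.4680×0.468248 + 0.5320×0.139876 = 0.293554
  M+4: 0.4680×0.391876 + 0.5320×0.468248 = 0.432506
  M+6: 0.5320×0.391876 = 0.208478
Scale to base peak (0.432506) = 100: 15.14 : 67.87 : 100.00 : 48.20

15.14 : 67.87 : 100.00 : 48.20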